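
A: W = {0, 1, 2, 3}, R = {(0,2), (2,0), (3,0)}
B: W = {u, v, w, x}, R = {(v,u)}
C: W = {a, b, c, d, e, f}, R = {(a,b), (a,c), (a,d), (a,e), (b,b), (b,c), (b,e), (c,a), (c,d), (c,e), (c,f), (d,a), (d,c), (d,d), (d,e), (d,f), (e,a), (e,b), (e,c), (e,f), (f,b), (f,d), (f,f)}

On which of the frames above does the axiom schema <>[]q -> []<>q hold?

Frame correspondent (Sahlqvist): forall x forall y forall z (Rxy & Rxz -> exists w (Ryw & Rzw)) — i.e. convergence.
A: satisfies the condition.
B: fails — Rvu and Rvu but u and u have no common successor.
C: satisfies the condition.

A, C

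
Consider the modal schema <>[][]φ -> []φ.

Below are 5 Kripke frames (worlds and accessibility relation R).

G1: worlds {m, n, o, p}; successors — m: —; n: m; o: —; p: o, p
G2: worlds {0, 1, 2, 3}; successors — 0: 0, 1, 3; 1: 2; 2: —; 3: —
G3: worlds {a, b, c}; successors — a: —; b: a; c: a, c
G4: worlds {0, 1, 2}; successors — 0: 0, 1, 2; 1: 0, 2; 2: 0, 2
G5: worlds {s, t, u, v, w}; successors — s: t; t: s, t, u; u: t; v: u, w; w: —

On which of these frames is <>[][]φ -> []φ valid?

The schema corresponds to a generalized confluence (Geach) condition: forall x forall y forall z ((xRy & xRz) -> exists w (y R^2 w & z = w)).
G1: fails — nRm, nRm but no w with mR²w and m=w.
G2: fails — 0R1, 0R0 but no w with 1R²w and 0=w.
G3: fails — bRa, bRa but no w with aR²w and a=w.
G4: holds.
G5: fails — vRu, vRw but no w* with uR²w* and w=w*.
Valid on: G4.

G4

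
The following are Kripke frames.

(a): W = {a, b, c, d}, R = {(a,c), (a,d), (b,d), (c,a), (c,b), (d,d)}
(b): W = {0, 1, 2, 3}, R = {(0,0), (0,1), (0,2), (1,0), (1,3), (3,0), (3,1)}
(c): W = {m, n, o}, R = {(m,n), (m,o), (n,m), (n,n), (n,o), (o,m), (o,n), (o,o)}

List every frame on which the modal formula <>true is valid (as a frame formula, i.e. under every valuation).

(a), (c)

This is the axiom for seriality; its first-order frame correspondent is forall x exists y Rxy.
(a): condition met.
(b): fails — world 2 has no successor.
(c): condition met.
Valid on: (a), (c).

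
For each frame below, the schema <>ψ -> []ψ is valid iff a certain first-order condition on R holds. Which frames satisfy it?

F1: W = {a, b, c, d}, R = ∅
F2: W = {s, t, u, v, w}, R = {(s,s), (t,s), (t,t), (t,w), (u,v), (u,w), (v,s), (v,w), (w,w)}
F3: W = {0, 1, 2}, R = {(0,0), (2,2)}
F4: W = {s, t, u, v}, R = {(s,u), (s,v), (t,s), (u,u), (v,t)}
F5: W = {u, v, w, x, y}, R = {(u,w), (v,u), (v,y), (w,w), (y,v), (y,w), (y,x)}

F1, F3

Frame correspondent (Sahlqvist): forall x forall y forall z (Rxy & Rxz -> y = z) — i.e. partial functionality.
F1: ✓.
F2: fails — t sees both s and t.
F3: ✓.
F4: fails — s sees both u and v.
F5: fails — v sees both u and y.
Valid on: F1, F3.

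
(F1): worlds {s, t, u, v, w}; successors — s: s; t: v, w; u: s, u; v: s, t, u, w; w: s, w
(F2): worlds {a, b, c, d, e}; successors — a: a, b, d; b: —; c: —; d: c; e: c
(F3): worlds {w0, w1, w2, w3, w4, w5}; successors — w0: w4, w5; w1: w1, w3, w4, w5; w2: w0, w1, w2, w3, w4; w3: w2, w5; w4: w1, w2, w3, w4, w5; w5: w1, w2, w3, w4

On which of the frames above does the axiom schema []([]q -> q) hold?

none

This is the axiom for shift-reflexivity; its first-order frame correspondent is forall x forall y (Rxy -> Ryy).
(F1): fails — Rtv but not Rvv.
(F2): fails — Rdc but not Rcc.
(F3): fails — Rw1w3 but not Rw3w3.
Valid on no frame.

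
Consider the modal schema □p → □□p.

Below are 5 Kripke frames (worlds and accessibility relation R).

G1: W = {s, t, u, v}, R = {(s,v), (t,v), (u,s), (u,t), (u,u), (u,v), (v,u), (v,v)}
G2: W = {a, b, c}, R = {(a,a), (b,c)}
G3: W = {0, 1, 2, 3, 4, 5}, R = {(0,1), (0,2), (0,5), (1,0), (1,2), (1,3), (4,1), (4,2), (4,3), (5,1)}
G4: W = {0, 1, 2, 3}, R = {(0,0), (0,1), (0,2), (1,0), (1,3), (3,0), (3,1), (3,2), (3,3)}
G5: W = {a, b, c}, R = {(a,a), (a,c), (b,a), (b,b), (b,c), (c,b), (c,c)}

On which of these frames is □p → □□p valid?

This is the axiom for transitivity; its first-order frame correspondent is ∀x ∀y ∀z (Rxy ∧ Ryz → Rxz).
G1: fails — Rtv and Rvu but not Rtu.
G2: condition met.
G3: fails — R10 and R01 but not R11.
G4: fails — R10 and R02 but not R12.
G5: fails — Rcb and Rba but not Rca.
Valid on: G2.

G2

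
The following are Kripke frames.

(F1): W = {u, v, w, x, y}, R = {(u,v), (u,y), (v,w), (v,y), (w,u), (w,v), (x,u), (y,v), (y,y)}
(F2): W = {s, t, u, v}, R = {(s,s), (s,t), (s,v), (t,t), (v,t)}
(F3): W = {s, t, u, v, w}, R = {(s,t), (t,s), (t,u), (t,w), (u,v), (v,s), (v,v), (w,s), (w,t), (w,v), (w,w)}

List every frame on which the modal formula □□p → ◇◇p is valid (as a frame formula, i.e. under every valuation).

This is the axiom for a generalized confluence (Geach) condition; its first-order frame correspondent is ∀x ∃w (xR²w ∧ xR²w).
(F1): satisfies the condition.
(F2): fails — at u but no w with uR²w and uR²w.
(F3): satisfies the condition.

(F1), (F3)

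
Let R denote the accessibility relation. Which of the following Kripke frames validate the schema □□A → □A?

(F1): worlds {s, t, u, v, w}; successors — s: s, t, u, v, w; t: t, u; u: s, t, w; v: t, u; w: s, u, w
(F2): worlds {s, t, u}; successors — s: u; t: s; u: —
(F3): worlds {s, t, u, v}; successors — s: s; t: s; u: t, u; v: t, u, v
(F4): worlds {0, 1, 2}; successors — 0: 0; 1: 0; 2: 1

(F1), (F3)

Frame correspondent (Sahlqvist): ∀x ∀y (Rxy → ∃z (Rxz ∧ Rzy)) — i.e. density.
(F1): ✓.
(F2): fails — Rsu but no z with Rsz and Rzu.
(F3): ✓.
(F4): fails — R21 but no z with R2z and Rz1.
Valid on: (F1), (F3).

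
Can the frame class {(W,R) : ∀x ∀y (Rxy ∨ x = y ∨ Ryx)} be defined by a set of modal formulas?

No

Any modally definable frame class is closed under disjoint unions.
Take 3 disjoint single-world reflexive frames: each is trivially connected, but their disjoint union has 3 worlds with no edge between distinct components, so it is not connected.
So the class is not modally definable.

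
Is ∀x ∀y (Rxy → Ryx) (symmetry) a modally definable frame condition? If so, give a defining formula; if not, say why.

Yes: it is symmetry, defined by the B schema q → □◇q.
Suppose q→□◇q is valid. Take Rxy and set V(q)={x}. Then q at x, so □◇q at x, so ◇q at y, so some z with Ryz has q; z=x, i.e. Ryx.

Yes, by q → □◇q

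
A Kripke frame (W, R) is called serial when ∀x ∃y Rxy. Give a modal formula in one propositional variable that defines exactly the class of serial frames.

The condition is seriality. The D schema □ψ → ◇ψ defines it.
Suppose □ψ→◇ψ is valid. At any x set V(ψ)=W. Then □ψ at x, so ◇ψ at x, so x has a successor.

□ψ → ◇ψ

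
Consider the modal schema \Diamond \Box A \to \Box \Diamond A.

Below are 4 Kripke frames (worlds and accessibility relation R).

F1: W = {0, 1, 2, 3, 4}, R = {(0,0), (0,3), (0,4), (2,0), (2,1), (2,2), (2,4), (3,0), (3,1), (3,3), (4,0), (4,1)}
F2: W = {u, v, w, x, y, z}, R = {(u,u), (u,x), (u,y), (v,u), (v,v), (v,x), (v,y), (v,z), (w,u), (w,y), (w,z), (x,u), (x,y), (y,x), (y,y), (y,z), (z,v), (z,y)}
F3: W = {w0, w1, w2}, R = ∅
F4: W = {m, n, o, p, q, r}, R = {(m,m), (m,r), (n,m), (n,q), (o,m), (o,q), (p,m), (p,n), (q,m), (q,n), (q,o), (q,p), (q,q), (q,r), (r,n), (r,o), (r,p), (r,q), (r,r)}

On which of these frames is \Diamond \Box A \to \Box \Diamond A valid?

The schema corresponds to convergence: \forall x \forall y \forall z (Rxy \wedge Rxz \to \exists w (Ryw \wedge Rzw)).
F1: fails — R20 and R21 but 0 and 1 have no common successor.
F2: condition met.
F3: condition met.
F4: condition met.

F2, F3, F4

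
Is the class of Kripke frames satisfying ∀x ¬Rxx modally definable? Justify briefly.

No — not modally definable

Any modally definable frame class is closed under surjective bounded morphisms.
The 5-cycle (worlds w0,w1,w2,w3,w4 with w0→w1→w2→w3→w4→w0) is irreflexive, and the map sending every world to a single reflexive point • is a surjective bounded morphism (forth: every edge maps to (•,•); back: every world has a successor). So any modal formula valid on the 5-cycle is also valid on the reflexive point, which is not irreflexive.
Hence irreflexivity is not modally definable.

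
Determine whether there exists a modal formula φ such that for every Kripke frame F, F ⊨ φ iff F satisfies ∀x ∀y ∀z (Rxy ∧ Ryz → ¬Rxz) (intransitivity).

Any modally definable frame class is closed under surjective bounded morphisms.
The 3-cycle (worlds s,t,u with s→t→u→s) is intransitive. Mapping every world to a single reflexive point • is a surjective bounded morphism; the reflexive point is not intransitive (R••∧R•• but R••).
Hence intransitivity is not modally definable.

No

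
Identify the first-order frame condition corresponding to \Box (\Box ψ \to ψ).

shift-reflexivity: \forall x \forall y (Rxy \to Ryy)

Suppose □(□ψ→ψ) is valid. Take Rxy and set V(ψ)={w : Ryw}. Then at y, □ψ holds; since □(□ψ→ψ) at x, □ψ→ψ at y, so ψ at y, i.e. Ryy.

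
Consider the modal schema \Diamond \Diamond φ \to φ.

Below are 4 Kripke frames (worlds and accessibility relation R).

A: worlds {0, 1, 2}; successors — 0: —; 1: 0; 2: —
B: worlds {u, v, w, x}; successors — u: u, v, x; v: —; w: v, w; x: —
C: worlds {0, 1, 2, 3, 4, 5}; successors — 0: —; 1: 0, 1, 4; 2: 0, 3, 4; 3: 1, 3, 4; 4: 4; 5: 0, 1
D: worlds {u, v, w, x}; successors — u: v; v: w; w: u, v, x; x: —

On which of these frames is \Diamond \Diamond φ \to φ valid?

The schema corresponds to a generalized confluence (Geach) condition: \forall x \forall y (x R^2 y \to \exists w (y = w \wedge x = w)).
A: satisfies the condition.
B: fails — uR²v but v ≠ u.
C: fails — 1R²0 but 0 ≠ 1.
D: fails — uR²w but w ≠ u.
Valid on: A.

A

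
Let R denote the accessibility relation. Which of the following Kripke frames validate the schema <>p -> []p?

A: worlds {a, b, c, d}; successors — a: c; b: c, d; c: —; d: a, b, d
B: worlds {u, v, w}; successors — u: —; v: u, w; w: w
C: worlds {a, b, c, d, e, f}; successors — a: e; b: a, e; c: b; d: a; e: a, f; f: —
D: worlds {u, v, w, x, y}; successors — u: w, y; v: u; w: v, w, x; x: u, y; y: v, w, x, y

This is the axiom for partial functionality; its first-order frame correspondent is forall x forall y forall z (Rxy & Rxz -> y = z).
A: fails — b sees both c and d.
B: fails — v sees both u and w.
C: fails — b sees both a and e.
D: fails — u sees both w and y.

none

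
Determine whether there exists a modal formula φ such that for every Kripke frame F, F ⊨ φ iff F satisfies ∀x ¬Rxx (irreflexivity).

Not definable by any modal formula

If a class were modally definable it would be closed under surjective bounded morphisms (Goldblatt–Thomason).
The 3-cycle (worlds s,t,u with s→t→u→s) is irreflexive, and the map sending every world to a single reflexive point • is a surjective bounded morphism (forth: every edge maps to (•,•); back: every world has a successor). So any modal formula valid on the 3-cycle is also valid on the reflexive point, which is not irreflexive.
So the class is not modally definable.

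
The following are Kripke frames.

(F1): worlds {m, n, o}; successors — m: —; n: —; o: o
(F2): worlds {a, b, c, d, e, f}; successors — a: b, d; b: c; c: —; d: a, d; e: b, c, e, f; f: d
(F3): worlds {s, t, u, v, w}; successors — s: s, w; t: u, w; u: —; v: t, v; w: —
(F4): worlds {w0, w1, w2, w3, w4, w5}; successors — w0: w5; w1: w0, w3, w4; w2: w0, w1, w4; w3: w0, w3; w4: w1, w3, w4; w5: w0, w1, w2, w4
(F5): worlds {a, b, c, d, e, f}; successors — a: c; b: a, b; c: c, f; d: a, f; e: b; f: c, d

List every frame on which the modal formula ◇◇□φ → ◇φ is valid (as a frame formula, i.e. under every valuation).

(F1)

The schema corresponds to a generalized confluence (Geach) condition: ∀x ∀y (xR²y → ∃w (yRw ∧ xRw)).
(F1): condition met.
(F2): fails — aR²c but no w with cRw and aRw.
(F3): fails — sR²w but no w* with wRw* and sRw*.
(F4): fails — w0R²w1 but no w with w1Rw and w0Rw.
(F5): fails — bR²a but no w with aRw and bRw.
Valid on: (F1).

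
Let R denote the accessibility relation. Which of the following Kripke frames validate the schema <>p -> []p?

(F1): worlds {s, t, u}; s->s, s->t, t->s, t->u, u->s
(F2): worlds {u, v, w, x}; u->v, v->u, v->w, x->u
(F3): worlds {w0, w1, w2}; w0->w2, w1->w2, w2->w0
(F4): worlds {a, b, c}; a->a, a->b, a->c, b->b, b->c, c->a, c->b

(F3)

This is the axiom for partial functionality; its first-order frame correspondent is forall x forall y forall z (Rxy & Rxz -> y = z).
(F1): fails — s sees both s and t.
(F2): fails — v sees both u and w.
(F3): holds.
(F4): fails — a sees both a and b.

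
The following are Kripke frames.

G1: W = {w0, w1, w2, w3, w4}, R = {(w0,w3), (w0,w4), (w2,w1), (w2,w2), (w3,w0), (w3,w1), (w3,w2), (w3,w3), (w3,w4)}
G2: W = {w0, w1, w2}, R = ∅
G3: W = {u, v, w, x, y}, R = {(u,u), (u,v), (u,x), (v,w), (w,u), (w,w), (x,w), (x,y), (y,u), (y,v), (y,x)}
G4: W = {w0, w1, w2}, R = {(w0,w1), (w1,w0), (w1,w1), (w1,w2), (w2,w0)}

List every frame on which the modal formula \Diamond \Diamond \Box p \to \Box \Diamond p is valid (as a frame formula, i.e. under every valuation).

G2

The schema corresponds to a generalized confluence (Geach) condition: \forall x \forall y \forall z ((x R^2 y \wedge xRz) \to \exists w (yRw \wedge zRw)).
G1: fails — w0R²w0, w0Rw4 but no w with w0Rw and w4Rw.
G2: ✓.
G3: fails — uR²u, uRv but no t with uRt and vRt.
G4: fails — w1R²w0, w1Rw2 but no w with w0Rw and w2Rw.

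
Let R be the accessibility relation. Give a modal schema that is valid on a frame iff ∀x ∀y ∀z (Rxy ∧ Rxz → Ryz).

A defining formula is ◇q → □◇q (the 5 axiom).
Suppose ◇q→□◇q is valid. Take Rxy, Rxz and set V(q)={y}. Then ◇q at x, so □◇q at x, so ◇q at z, so some w with Rzw has q; w=y, i.e. Rzy. By symmetry of the argument, Ryz.

◇q → □◇q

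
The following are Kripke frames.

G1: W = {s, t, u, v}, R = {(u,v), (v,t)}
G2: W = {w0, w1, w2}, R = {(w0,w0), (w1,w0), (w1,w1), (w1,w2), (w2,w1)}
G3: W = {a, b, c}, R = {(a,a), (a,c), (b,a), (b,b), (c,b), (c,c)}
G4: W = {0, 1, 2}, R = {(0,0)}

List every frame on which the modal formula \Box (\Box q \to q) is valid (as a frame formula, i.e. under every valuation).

G3, G4

The schema corresponds to shift-reflexivity: \forall x \forall y (Rxy \to Ryy).
G1: fails — Ruv but not Rvv.
G2: fails — Rw1w2 but not Rw2w2.
G3: satisfies the condition.
G4: satisfies the condition.
Valid on: G3, G4.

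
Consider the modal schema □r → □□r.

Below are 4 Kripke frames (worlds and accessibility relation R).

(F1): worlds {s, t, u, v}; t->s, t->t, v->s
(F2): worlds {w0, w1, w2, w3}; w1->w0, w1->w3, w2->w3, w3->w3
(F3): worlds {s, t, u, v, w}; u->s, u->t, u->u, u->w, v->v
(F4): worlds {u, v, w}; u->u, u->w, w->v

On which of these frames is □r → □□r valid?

(F1), (F2), (F3)

The schema corresponds to transitivity: ∀x ∀y ∀z (Rxy ∧ Ryz → Rxz).
(F1): holds.
(F2): holds.
(F3): holds.
(F4): fails — Ruw and Rwv but not Ruv.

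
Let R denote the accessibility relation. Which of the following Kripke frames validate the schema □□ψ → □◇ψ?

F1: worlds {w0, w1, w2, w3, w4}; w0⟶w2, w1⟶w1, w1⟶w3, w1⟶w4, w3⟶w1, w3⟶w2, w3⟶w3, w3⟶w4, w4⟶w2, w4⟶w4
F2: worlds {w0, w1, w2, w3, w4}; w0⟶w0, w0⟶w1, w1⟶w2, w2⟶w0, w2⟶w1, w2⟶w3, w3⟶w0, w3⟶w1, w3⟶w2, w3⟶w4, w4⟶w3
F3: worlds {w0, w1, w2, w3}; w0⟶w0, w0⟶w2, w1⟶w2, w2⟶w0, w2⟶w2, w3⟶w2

F2, F3

This is the axiom for a generalized confluence (Geach) condition; its first-order frame correspondent is ∀x ∀z (xRz → ∃w (xR²w ∧ zRw)).
F1: fails — w0Rw2 but no w with w0R²w and w2Rw.
F2: satisfies the condition.
F3: satisfies the condition.
Valid on: F2, F3.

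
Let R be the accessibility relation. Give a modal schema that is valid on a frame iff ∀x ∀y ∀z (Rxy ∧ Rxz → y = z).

◇p → □p

A defining formula is ◇p → □p (the CD axiom).
Suppose ◇p→□p is valid. Take Rxy, Rxz and set V(p)={y}. Then ◇p at x, so □p at x, so p at z, i.e. z=y.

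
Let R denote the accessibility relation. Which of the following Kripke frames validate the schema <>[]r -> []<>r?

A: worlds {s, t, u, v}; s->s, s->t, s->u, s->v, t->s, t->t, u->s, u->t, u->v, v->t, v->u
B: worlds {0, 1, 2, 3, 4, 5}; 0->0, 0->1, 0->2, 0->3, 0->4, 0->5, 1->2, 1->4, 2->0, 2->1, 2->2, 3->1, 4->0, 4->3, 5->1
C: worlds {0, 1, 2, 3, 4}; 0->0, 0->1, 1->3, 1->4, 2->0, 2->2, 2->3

This is the axiom for convergence; its first-order frame correspondent is forall x forall y forall z (Rxy & Rxz -> exists w (Ryw & Rzw)).
A: condition met.
B: fails — R01 and R04 but 1 and 4 have no common successor.
C: fails — R00 and R01 but 0 and 1 have no common successor.
Valid on: A.

A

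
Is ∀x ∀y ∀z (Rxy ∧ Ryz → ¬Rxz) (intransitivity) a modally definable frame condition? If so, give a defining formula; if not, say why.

No — not modally definable

Modal frame validity is preserved under surjective bounded morphisms.
The 7-cycle (worlds w0,w1,w2,w3,w4,w5,w6 with w0→w1→w2→w3→w4→w5→w6→w0) is intransitive. Mapping every world to a single reflexive point • is a surjective bounded morphism; the reflexive point is not intransitive (R••∧R•• but R••).
So no modal formula (or set of formulas) defines exactly the intransitive frames.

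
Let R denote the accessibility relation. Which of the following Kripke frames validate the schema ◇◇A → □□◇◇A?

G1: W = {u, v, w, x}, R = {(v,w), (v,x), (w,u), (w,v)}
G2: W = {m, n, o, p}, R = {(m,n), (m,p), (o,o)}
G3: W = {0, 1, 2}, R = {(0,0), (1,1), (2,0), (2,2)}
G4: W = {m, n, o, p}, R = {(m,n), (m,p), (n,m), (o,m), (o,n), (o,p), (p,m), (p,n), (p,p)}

G2

Frame correspondent (Sahlqvist): ∀x ∀y ∀z ((xR²y ∧ xR²z) → ∃w (y = w ∧ zR²w)) — i.e. a generalized confluence (Geach) condition.
G1: fails — vR²u, vR²u but no t with u=t and uR²t.
G2: condition met.
G3: fails — 2R²2, 2R²0 but no w with 2=w and 0R²w.
G4: fails — mR²m, mR²n but no w with m=w and nR²w.
Valid on: G2.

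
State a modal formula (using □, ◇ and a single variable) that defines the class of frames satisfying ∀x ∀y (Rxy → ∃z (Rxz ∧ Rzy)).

□□r → □r

A defining formula is □□r → □r (the C4 axiom).
Suppose □□r→□r is valid. Take Rxy and set V(r)={w : xR²w}. Then □□r at x, so □r at x, so r at y, i.e. ∃z(Rxz∧Rzy).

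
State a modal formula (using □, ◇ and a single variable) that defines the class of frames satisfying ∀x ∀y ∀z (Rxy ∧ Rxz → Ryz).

The condition is the Euclidean property. The 5 schema ◇ψ → □◇ψ defines it.
Suppose ◇ψ→□◇ψ is valid. Take Rxy, Rxz and set V(ψ)={y}. Then ◇ψ at x, so □◇ψ at x, so ◇ψ at z, so some w with Rzw has ψ; w=y, i.e. Rzy. By symmetry of the argument, Ryz.

◇ψ → □◇ψ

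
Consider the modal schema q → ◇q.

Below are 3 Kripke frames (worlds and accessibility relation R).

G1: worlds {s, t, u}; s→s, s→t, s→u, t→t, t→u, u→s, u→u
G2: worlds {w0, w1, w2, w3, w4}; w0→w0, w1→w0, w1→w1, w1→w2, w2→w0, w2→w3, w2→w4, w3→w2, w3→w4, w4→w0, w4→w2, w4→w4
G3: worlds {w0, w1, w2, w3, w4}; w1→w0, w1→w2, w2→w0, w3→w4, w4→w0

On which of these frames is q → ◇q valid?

G1

Frame correspondent (Sahlqvist): ∀x Rxx — i.e. reflexivity.
G1: holds.
G2: fails — world w2 does not see itself.
G3: fails — world w0 does not see itself.
Valid on: G1.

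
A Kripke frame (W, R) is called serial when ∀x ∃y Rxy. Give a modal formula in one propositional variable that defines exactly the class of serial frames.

A defining formula is □q → ◇q (the D axiom).
Suppose □q→◇q is valid. At any x set V(q)=W. Then □q at x, so ◇q at x, so x has a successor.

□q → ◇q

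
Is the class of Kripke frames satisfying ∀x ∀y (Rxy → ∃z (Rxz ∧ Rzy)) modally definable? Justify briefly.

Yes, by □□p → □p

Yes: it is density, defined by the C4 schema □□p → □p.
Suppose □□p→□p is valid. Take Rxy and set V(p)={w : xR²w}. Then □□p at x, so □p at x, so p at y, i.e. ∃z(Rxz∧Rzy).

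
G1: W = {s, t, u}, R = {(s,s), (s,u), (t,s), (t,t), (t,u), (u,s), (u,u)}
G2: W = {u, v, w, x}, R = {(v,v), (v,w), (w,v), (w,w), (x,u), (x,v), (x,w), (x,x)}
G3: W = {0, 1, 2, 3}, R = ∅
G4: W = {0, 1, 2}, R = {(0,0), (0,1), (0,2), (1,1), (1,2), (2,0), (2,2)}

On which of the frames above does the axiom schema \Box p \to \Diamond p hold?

G1, G4

Frame correspondent (Sahlqvist): \forall x \exists y Rxy — i.e. seriality.
G1: holds.
G2: fails — world u has no successor.
G3: fails — world 0 has no successor.
G4: holds.
Valid on: G1, G4.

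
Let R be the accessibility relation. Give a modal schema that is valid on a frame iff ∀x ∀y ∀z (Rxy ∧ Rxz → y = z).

◇r → □r

The condition is partial functionality. The CD schema ◇r → □r defines it.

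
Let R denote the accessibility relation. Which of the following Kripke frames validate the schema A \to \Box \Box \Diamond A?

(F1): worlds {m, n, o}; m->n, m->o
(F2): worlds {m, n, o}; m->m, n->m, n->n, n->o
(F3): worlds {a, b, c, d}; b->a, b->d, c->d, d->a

This is the axiom for a generalized confluence (Geach) condition; its first-order frame correspondent is \forall x \forall z (x R^2 z \to \exists w (x = w \wedge zRw)).
(F1): ✓.
(F2): fails — nR²m but no w with n=w and mRw.
(F3): fails — bR²a but no w with b=w and aRw.
Valid on: (F1).

(F1)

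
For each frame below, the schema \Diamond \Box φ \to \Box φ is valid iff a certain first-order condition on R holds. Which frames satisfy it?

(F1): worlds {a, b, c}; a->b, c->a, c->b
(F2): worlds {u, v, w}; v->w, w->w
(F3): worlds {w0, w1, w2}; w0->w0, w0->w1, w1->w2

The schema corresponds to a generalized confluence (Geach) condition: \forall x \forall y \forall z ((xRy \wedge xRz) \to \exists w (yRw \wedge z = w)).
(F1): fails — aRb, aRb but no w with bRw and b=w.
(F2): condition met.
(F3): fails — w0Rw1, w0Rw0 but no w with w1Rw and w0=w.
Valid on: (F2).

(F2)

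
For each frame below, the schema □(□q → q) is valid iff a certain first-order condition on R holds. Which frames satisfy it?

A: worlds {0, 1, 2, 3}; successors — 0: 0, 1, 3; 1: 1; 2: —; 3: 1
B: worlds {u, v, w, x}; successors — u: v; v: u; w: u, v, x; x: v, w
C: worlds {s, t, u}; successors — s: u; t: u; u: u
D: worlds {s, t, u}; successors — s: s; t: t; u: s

C, D

Frame correspondent (Sahlqvist): ∀x ∀y (Rxy → Ryy) — i.e. shift-reflexivity.
A: fails — R03 but not R33.
B: fails — Ruv but not Rvv.
C: ✓.
D: ✓.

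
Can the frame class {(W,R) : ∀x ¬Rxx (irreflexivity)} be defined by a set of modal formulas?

Any modally definable frame class is closed under surjective bounded morphisms.
The 5-cycle (worlds s,t,u,v,w with s→t→u→v→w→s) is irreflexive, and the map sending every world to a single reflexive point • is a surjective bounded morphism (forth: every edge maps to (•,•); back: every world has a successor). So any modal formula valid on the 5-cycle is also valid on the reflexive point, which is not irreflexive.
So the class is not modally definable.

No — not modally definable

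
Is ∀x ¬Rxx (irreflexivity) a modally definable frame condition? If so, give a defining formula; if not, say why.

If a class were modally definable it would be closed under surjective bounded morphisms (Goldblatt–Thomason).
The 3-cycle (worlds w0,w1,w2 with w0→w1→w2→w0) is irreflexive, and the map sending every world to a single reflexive point • is a surjective bounded morphism (forth: every edge maps to (•,•); back: every world has a successor). So any modal formula valid on the 3-cycle is also valid on the reflexive point, which is not irreflexive.
Hence irreflexivity is not modally definable.

Not definable by any modal formula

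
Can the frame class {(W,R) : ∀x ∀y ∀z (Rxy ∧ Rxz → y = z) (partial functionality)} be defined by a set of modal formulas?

Yes: it is partial functionality, defined by the CD schema ◇p → □p.

Yes — defined by ◇p → □p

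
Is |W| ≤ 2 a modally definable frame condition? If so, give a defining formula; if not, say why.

No

Modal frame validity is preserved under disjoint unions.
Any modal formula valid on each of 3 disjoint one-world frames is valid on their disjoint union (validity is preserved under disjoint unions). Each one-world frame has |W|=1≤2, but the union has |W|=3.
So no modal formula (or set of formulas) defines exactly the |W|≤2 frames.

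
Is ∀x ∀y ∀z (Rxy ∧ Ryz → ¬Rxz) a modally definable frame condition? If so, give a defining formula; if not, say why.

No — not modally definable

If a class were modally definable it would be closed under surjective bounded morphisms (Goldblatt–Thomason).
The 3-cycle (worlds 0,1,2 with 0→1→2→0) is intransitive. Mapping every world to a single reflexive point • is a surjective bounded morphism; the reflexive point is not intransitive (R••∧R•• but R••).
So no modal formula (or set of formulas) defines exactly the intransitive frames.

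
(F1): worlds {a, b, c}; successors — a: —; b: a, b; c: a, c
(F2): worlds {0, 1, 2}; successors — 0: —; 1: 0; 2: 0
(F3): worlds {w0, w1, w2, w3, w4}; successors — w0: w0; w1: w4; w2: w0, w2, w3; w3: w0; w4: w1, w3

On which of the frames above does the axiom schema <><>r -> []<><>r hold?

(F2)

This is the axiom for a generalized confluence (Geach) condition; its first-order frame correspondent is forall x forall y forall z ((x R^2 y & xRz) -> exists w (y = w & z R^2 w)).
(F1): fails — bR²a, bRa but no w with a=w and aR²w.
(F2): holds.
(F3): fails — w1R²w1, w1Rw4 but no w with w1=w and w4R²w.
Valid on: (F2).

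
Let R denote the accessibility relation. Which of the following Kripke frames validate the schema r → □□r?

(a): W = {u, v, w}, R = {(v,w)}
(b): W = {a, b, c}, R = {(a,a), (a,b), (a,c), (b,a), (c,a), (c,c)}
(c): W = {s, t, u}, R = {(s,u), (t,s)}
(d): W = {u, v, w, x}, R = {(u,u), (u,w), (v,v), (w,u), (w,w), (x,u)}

This is the axiom for a generalized confluence (Geach) condition; its first-order frame correspondent is ∀x ∀z (xR²z → ∃w (x = w ∧ z = w)).
(a): satisfies the condition.
(b): fails — aR²b but a ≠ b.
(c): fails — tR²u but t ≠ u.
(d): fails — uR²w but u ≠ w.

(a)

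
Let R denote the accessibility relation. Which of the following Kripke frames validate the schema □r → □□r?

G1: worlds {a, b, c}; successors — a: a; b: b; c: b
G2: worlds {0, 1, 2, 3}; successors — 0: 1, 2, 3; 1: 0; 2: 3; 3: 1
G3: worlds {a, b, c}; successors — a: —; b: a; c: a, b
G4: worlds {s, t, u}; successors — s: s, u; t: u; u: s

G1, G3

This is the axiom for transitivity; its first-order frame correspondent is ∀x ∀y ∀z (Rxy ∧ Ryz → Rxz).
G1: condition met.
G2: fails — R10 and R02 but not R12.
G3: condition met.
G4: fails — Rus and Rsu but not Ruu.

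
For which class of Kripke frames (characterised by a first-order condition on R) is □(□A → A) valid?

Suppose □(□A→A) is valid. Take Rxy and set V(A)={w : Ryw}. Then at y, □A holds; since □(□A→A) at x, □A→A at y, so A at y, i.e. Ryy.

shift-reflexivity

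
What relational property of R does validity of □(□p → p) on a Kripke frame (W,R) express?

shift-reflexivity: ∀x ∀y (Rxy → Ryy)

Suppose □(□p→p) is valid. Take Rxy and set V(p)={w : Ryw}. Then at y, □p holds; since □(□p→p) at x, □p→p at y, so p at y, i.e. Ryy.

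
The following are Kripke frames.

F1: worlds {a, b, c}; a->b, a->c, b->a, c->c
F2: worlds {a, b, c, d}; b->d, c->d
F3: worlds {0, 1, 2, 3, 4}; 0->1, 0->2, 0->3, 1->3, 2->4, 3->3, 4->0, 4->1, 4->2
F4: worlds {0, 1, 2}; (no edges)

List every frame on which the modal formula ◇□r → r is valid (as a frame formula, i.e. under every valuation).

F4

The schema corresponds to a generalized confluence (Geach) condition: ∀x ∀y (xRy → ∃w (yRw ∧ x = w)).
F1: fails — aRc but no w with cRw and a=w.
F2: fails — bRd but no w with dRw and b=w.
F3: fails — 0R1 but no w with 1Rw and 0=w.
F4: holds.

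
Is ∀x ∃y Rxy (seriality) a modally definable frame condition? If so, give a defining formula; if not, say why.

Definable; □q → ◇q defines it

This is a Sahlqvist condition; the D axiom □q → ◇q defines it.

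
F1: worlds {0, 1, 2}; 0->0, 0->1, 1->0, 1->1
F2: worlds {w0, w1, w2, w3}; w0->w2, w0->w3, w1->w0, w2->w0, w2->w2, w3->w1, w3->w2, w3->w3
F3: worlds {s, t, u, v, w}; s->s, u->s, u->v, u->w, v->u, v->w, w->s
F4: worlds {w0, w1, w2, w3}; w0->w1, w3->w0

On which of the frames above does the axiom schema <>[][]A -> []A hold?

F1

The schema corresponds to a generalized confluence (Geach) condition: forall x forall y forall z ((xRy & xRz) -> exists w (y R^2 w & z = w)).
F1: condition met.
F2: fails — w3Rw1, w3Rw1 but no w with w1R²w and w1=w.
F3: fails — uRs, uRv but no w* with sR²w* and v=w*.
F4: fails — w0Rw1, w0Rw1 but no w with w1R²w and w1=w.
Valid on: F1.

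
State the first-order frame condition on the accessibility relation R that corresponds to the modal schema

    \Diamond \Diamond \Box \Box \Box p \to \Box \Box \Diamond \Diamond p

\forall x \forall y \forall z ((x R^2 y \wedge x R^2 z) \to \exists w (y R^3 w \wedge z R^2 w))

This is a Sahlqvist (Geach-type) schema ◇^2□^3p → □^2◇^2p.
First-order correspondent: \forall x \forall y \forall z ((x R^2 y \wedge x R^2 z) \to \exists w (y R^3 w \wedge z R^2 w)).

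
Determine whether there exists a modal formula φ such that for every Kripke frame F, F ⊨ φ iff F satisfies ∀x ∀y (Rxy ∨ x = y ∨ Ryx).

Modal frame validity is preserved under disjoint unions.
Take 2 disjoint single-world reflexive frames: each is trivially connected, but their disjoint union has 2 worlds with no edge between distinct components, so it is not connected.
So the class is not modally definable.

No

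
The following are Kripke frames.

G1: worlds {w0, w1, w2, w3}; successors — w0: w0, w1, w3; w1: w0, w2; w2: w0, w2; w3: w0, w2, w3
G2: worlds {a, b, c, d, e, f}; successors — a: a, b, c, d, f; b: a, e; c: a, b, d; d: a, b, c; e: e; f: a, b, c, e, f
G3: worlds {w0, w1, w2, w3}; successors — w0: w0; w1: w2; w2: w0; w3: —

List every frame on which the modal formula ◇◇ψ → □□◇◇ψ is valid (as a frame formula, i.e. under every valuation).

The schema corresponds to a generalized confluence (Geach) condition: ∀x ∀y ∀z ((xR²y ∧ xR²z) → ∃w (y = w ∧ zR²w)).
G1: condition met.
G2: fails — aR²a, aR²e but no w with a=w and eR²w.
G3: condition met.

G1, G3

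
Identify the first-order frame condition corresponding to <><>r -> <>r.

Replacing r by ¬r and contraposing gives the equivalent schema □r → □□r.
Suppose □r→□□r is valid. Take Rxy, Ryz and set V(r)={w : Rxw}. Then □r at x, so □□r at x, so □r at y, so r at z, i.e. Rxz.

transitivity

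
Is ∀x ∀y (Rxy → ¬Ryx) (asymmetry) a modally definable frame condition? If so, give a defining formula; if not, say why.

If a class were modally definable it would be closed under surjective bounded morphisms (Goldblatt–Thomason).
The 3-cycle (worlds a,b,c with a→b→c→a) is asymmetric. Mapping every world to a single reflexive point • is a surjective bounded morphism, and the reflexive point is not asymmetric (R•• but asymmetry requires ¬R••).
Hence asymmetry is not modally definable.

No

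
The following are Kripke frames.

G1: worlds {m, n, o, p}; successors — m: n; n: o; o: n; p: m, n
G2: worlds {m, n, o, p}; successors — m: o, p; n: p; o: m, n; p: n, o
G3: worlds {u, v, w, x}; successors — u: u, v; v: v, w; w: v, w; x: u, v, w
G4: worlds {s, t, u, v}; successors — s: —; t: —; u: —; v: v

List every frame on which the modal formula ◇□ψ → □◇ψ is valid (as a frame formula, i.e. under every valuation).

G3, G4

The schema corresponds to convergence: ∀x ∀y ∀z (Rxy ∧ Rxz → ∃w (Ryw ∧ Rzw)).
G1: fails — Rpm and Rpn but m and n have no common successor.
G2: fails — Rpn and Rpo but n and o have no common successor.
G3: condition met.
G4: condition met.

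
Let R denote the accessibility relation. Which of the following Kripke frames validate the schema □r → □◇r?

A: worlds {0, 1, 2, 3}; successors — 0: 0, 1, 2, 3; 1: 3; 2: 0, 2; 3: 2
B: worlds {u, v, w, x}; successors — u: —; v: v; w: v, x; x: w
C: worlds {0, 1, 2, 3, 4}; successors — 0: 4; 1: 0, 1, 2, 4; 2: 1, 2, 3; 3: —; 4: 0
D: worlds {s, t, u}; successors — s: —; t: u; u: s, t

This is the axiom for a generalized confluence (Geach) condition; its first-order frame correspondent is ∀x ∀z (xRz → ∃w (xRw ∧ zRw)).
A: fails — 1R3 but no w with 1Rw and 3Rw.
B: fails — wRx but no t with wRt and xRt.
C: fails — 0R4 but no w with 0Rw and 4Rw.
D: fails — tRu but no w with tRw and uRw.
Valid on no frame.

none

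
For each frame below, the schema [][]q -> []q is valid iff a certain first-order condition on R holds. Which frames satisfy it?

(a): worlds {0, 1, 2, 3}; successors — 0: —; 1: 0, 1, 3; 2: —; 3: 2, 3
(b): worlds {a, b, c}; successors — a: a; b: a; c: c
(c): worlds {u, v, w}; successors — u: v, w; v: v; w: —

Frame correspondent (Sahlqvist): forall x forall y (Rxy -> exists z (Rxz & Rzy)) — i.e. density.
(a): condition met.
(b): condition met.
(c): fails — Ruw but no z with Ruz and Rzw.
Valid on: (a), (b).

(a), (b)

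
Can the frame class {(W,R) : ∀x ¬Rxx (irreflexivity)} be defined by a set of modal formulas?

Any modally definable frame class is closed under surjective bounded morphisms.
The 2-cycle (worlds a,b with a→b→a) is irreflexive, and the map sending every world to a single reflexive point • is a surjective bounded morphism (forth: every edge maps to (•,•); back: every world has a successor). So any modal formula valid on the 2-cycle is also valid on the reflexive point, which is not irreflexive.
So no modal formula (or set of formulas) defines exactly the irreflexive frames.

No — not modally definable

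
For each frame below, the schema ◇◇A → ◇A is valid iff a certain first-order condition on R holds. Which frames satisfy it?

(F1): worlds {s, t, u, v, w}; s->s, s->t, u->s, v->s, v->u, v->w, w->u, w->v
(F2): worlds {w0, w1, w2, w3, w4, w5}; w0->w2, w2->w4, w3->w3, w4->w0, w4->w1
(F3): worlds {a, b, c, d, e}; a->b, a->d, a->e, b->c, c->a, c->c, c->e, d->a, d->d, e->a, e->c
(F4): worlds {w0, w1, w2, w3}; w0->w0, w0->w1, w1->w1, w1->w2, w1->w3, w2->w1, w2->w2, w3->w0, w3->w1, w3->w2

Frame correspondent (Sahlqvist): ∀x ∀y ∀z (Rxy ∧ Ryz → Rxz) — i.e. transitivity.
(F1): fails — Rwu and Rus but not Rws.
(F2): fails — Rw2w4 and Rw4w1 but not Rw2w1.
(F3): fails — Rbc and Rce but not Rbe.
(F4): fails — Rw3w1 and Rw1w3 but not Rw3w3.

none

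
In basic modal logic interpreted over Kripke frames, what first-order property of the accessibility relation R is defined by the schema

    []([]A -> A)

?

This schema is the T□ axiom.
Its frame correspondent is shift-reflexivity — forall x forall y (Rxy -> Ryy).

shift-reflexivity: forall x forall y (Rxy -> Ryy)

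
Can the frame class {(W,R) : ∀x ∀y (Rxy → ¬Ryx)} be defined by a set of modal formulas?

Not modally definable

If a class were modally definable it would be closed under surjective bounded morphisms (Goldblatt–Thomason).
The 5-cycle (worlds s,t,u,v,w with s→t→u→v→w→s) is asymmetric. Mapping every world to a single reflexive point • is a surjective bounded morphism, and the reflexive point is not asymmetric (R•• but asymmetry requires ¬R••).
So the class is not modally definable.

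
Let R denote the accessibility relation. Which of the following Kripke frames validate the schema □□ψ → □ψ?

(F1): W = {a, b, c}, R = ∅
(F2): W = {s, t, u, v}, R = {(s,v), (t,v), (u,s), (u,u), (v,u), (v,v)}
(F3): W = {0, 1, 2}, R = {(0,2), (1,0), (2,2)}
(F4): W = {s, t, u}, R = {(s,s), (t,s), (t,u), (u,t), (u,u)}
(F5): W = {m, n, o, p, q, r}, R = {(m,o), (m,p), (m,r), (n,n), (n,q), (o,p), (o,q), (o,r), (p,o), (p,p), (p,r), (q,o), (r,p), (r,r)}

(F1), (F2), (F4)

Frame correspondent (Sahlqvist): ∀x ∀y (Rxy → ∃z (Rxz ∧ Rzy)) — i.e. density.
(F1): holds.
(F2): holds.
(F3): fails — R10 but no z with R1z and Rz0.
(F4): holds.
(F5): fails — Roq but no z with Roz and Rzq.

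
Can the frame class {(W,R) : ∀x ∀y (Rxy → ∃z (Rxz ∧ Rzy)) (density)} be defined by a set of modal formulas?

Definable; □□p → □p defines it

This is a Sahlqvist condition; the C4 axiom □□p → □p defines it.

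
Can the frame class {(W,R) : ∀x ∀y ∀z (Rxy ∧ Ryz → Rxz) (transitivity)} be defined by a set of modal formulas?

The condition is transitivity. A defining modal formula is □p → □□p.
Suppose □p→□□p is valid. Take Rxy, Ryz and set V(p)={w : Rxw}. Then □p at x, so □□p at x, so □p at y, so p at z, i.e. Rxz.

Definable; □p → □□p defines it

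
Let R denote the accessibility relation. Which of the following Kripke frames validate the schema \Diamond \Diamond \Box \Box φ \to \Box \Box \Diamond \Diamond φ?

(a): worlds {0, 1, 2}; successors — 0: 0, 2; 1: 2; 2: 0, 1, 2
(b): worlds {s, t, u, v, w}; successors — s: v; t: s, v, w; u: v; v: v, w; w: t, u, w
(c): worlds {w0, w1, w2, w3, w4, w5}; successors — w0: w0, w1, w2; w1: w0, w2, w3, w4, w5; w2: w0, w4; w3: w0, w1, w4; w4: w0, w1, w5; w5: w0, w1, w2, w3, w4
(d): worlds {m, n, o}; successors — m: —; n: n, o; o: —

This is the axiom for a generalized confluence (Geach) condition; its first-order frame correspondent is \forall x \forall y \forall z ((x R^2 y \wedge x R^2 z) \to \exists w (y R^2 w \wedge z R^2 w)).
(a): condition met.
(b): condition met.
(c): condition met.
(d): fails — nR²n, nR²o but no w with nR²w and oR²w.

(a), (b), (c)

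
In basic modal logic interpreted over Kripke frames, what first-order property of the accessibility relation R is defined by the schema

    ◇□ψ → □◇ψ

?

Suppose ◇□ψ→□◇ψ is valid. Take Rxy, Rxz and set V(ψ)={w : Ryw}. Then □ψ at y so ◇□ψ at x, so □◇ψ at x, so ◇ψ at z, giving w with Rzw and Ryw.

convergence: ∀x ∀y ∀z (Rxy ∧ Rxz → ∃w (Ryw ∧ Rzw))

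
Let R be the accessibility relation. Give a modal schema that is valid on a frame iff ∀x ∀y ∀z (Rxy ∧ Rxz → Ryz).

This is the Euclidean property; the standard corresponding axiom is 5: ◇q → □◇q.
Suppose ◇q→□◇q is valid. Take Rxy, Rxz and set V(q)={y}. Then ◇q at x, so □◇q at x, so ◇q at z, so some w with Rzw has q; w=y, i.e. Rzy. By symmetry of the argument, Ryz.

◇q → □◇q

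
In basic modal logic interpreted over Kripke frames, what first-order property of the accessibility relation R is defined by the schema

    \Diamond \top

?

◇⊤ holds at w iff w has a successor, so frame-validity of ◇⊤ is exactly seriality. Equivalently via □A → ◇A:
Suppose □A→◇A is valid. At any x set V(A)=W. Then □A at x, so ◇A at x, so x has a successor.
The converse is a direct semantic check.
Frame condition: \forall x \exists y Rxy.

Seriality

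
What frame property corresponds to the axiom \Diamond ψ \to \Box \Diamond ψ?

Suppose ◇ψ→□◇ψ is valid. Take Rxy, Rxz and set V(ψ)={y}. Then ◇ψ at x, so □◇ψ at x, so ◇ψ at z, so some w with Rzw has ψ; w=y, i.e. Rzy. By symmetry of the argument, Ryz.

the Euclidean property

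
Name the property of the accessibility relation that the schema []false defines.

□⊥ is valid iff no world has any successor (otherwise □⊥ fails at any world with one).

emptiness of R: forall x forall y ~Rxy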